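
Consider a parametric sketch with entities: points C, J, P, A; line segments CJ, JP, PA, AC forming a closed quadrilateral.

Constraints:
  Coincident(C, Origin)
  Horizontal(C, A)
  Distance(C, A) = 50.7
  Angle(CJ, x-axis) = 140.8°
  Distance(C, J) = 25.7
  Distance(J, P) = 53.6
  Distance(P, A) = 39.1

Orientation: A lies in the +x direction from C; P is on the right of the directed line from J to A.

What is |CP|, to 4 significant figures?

28.14

Checks: |JP| = 53.60 ✓; |PA| = 39.10 ✓.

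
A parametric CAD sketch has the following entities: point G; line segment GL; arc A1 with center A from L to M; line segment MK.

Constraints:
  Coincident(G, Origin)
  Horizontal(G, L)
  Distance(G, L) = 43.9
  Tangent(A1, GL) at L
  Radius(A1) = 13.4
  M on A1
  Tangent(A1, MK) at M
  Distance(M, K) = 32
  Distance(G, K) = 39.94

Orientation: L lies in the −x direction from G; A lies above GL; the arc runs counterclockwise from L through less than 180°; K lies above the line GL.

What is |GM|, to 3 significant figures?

32.8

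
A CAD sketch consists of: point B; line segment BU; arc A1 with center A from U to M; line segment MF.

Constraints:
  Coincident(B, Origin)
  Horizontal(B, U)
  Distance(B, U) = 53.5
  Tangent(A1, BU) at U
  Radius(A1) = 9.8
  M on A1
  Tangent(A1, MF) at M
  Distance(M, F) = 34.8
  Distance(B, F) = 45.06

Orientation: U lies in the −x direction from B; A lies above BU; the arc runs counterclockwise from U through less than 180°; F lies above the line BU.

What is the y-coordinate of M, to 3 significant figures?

5.01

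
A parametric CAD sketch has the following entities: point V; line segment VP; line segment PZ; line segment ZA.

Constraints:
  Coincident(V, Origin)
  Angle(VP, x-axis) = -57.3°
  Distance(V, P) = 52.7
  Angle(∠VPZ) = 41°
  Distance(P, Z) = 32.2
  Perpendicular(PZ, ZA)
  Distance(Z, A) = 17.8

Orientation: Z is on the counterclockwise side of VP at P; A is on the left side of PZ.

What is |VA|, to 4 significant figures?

18.40

V is at the origin; VP runs at -57.3° with length 52.7, so P = 52.7·(cos -57.3°, sin -57.3°) = (28.47, -44.35). ∠VPZ = 41.0°, so PZ runs at -57.3° + (180° − 41.0°) = 81.70° from the x-axis; with |PZ| = 32.2, Z = P + 32.2·(cos 81.70°, sin 81.70°) = (33.12, -12.48). The perpendicularity gives ZA at right angles to PZ; with |ZA| = 17.8 on the left of PZ, A = Z + 17.8·(-0.9895, 0.1444) = (15.51, -9.915). Then |VA| = |A − V| = 18.40.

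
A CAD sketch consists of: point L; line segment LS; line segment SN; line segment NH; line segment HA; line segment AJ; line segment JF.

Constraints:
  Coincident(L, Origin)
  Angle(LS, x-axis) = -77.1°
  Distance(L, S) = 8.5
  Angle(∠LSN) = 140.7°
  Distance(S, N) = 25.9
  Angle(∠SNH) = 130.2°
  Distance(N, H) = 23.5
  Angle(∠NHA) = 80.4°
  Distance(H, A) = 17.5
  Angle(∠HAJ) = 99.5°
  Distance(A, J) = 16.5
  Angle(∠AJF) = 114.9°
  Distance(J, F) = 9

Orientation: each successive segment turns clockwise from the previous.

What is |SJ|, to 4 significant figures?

20.96

L is at the origin; LS runs at -77.1° with length 8.5, so S = (1.898, -8.285). ∠LSN = 140.7° gives SN at -116.4° from the x-axis; with |SN| = 25.9, N = (-9.618, -31.48). ∠SNH = 130.2° gives NH at -166.2° from the x-axis; with |NH| = 23.5, H = (-32.44, -37.09). ∠NHA = 80.4° gives HA at 94.20° from the x-axis; with |HA| = 17.5, A = (-33.72, -19.64). ∠HAJ = 99.5° gives AJ at 13.70° from the x-axis; with |AJ| = 16.5, J = (-17.69, -15.73). Then |SJ| = |J − S| = 20.96.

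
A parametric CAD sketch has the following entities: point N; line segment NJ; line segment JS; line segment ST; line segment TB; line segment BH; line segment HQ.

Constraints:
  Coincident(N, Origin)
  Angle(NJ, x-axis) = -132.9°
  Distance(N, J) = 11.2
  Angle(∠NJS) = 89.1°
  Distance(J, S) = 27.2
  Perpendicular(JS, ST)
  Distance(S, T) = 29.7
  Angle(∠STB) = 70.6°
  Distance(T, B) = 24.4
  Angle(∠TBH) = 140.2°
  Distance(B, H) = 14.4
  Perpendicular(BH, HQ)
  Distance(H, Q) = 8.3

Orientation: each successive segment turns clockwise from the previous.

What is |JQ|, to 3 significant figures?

6.35

N is at the origin; NJ runs at -132.9° with length 11.2, so J = (-7.62, -8.20). ∠NJS = 89.1° gives JS at 136° from the x-axis; with |JS| = 27.2, S = (-27.3, 10.6). JS ⟂ ST, so ST runs at 46.2°; with |ST| = 29.7, T = (-6.70, 32.1). ∠STB = 70.6° gives TB at -63.2° from the x-axis; with |TB| = 24.4, B = (4.30, 10.3). ∠TBH = 140.2° gives BH at -103° from the x-axis; with |BH| = 14.4, H = (1.06, -3.75). BH ⟂ HQ, so HQ runs at 167°; with |HQ| = 8.3, Q = (-7.02, -1.88). Then |JQ| = |Q − J| = 6.35.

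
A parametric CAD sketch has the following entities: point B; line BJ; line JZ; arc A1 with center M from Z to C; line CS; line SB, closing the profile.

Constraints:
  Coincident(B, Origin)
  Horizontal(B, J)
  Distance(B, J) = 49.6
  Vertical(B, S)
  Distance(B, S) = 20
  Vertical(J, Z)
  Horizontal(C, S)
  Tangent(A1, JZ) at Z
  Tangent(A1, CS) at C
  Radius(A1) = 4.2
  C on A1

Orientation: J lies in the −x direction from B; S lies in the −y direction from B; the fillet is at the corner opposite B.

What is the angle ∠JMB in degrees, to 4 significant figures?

85.70°

B is at the origin; BJ is horizontal with |BJ| = 49.6 and J on the −x side, so J = (-49.60, 0.000). BS is vertical with |BS| = 20.0 and S on the −y side, so S = (0.000, -20.00). The virtual corner opposite B is at (-49.60, -20.00). The tangent condition forces MZ to be normal to JZ and tangency of A1 to CS means the radius MC is perpendicular to CS, with radius 4.2, so the center M sits 4.2 in from both sides at M = (-45.40, -15.80). Then cos ∠JMB = MJ·MB / (|MJ||MB|), giving 85.70°.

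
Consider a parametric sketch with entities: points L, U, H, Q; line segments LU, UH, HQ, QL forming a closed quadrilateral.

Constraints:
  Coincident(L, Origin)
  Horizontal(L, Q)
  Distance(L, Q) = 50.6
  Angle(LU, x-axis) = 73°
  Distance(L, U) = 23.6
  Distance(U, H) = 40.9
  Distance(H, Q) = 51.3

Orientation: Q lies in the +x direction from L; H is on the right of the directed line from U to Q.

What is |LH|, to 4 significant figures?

18.29

L is at the origin; LQ is horizontal with |LQ| = 50.6 and Q in +x, so Q = (50.6, 0). LU runs at 73.0° with |LU| = 23.6, so U = (6.900, 22.57). H is determined by |UH| = 40.9 and |HQ| = 51.3 together: it lies at the intersection of circle(U, 40.9) and circle(Q, 51.3). With |UQ| = 49.18, the foot of the radical line on UQ is 14.84 from U and the perpendicular offset is √(40.9² − 14.84²) = 38.11. Taking the right-of-UQ solution: H = (2.601, -18.10).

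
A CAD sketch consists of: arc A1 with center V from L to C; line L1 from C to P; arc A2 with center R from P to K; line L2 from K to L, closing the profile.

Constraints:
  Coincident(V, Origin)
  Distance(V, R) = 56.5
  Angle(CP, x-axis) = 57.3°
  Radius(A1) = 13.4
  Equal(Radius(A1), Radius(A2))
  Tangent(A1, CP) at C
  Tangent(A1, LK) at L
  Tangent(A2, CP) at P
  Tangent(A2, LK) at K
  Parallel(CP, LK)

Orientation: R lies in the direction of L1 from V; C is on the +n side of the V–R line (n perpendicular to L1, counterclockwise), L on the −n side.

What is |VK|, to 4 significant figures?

58.07

The slot axis is L1's direction at 57.3°, so u = (cos 57.3°, sin 57.3°) = (0.5402, 0.8415) and n = (−sin 57.3°, cos 57.3°) = (-0.8415, 0.5402). V is at the origin and R lies 56.5 along u from V, so R = 56.5·u = (30.52, 47.55). Tangency of A1 to both parallel lines with radius 13.4 puts C and L at V ± 13.4·n: C = (-11.28, 7.239), L = (11.28, -7.239). Equal radii place P and K the same way about R: P = R + 13.4·n = (19.25, 54.78), K = R − 13.4·n = (41.80, 40.31). Then |VK| = |K − V| = 58.07.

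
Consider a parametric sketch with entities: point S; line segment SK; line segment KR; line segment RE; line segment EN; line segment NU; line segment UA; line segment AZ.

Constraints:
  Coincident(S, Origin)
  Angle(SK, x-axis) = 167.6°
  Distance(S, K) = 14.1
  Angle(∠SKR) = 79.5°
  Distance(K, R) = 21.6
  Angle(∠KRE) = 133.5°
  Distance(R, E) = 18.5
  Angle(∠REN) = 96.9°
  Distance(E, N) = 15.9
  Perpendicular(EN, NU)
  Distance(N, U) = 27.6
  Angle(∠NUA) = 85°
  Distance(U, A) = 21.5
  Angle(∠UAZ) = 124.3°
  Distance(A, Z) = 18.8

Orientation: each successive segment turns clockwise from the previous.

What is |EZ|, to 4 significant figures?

17.43

∠NUA = 85.0° gives UA at 112.5° from the x-axis; with |UA| = 21.5, A = (-13.42, 22.45). ∠UAZ = 124.3° gives AZ at 56.80° from the x-axis; with |AZ| = 18.8, Z = (-3.122, 38.18). Then |EZ| = |Z − E| = 17.43.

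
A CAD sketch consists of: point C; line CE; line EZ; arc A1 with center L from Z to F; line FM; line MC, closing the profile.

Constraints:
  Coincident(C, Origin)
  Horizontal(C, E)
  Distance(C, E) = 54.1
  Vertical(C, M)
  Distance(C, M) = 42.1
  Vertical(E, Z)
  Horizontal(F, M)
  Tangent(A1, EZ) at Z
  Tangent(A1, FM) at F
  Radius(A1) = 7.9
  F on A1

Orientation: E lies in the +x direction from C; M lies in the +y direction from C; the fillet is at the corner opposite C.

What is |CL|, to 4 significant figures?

57.48

C is at the origin; CE is horizontal with |CE| = 54.1 and E on the +x side, so E = (54.10, 0.000). CM is vertical with |CM| = 42.1 and M on the +y side, so M = (0.000, 42.10). The virtual corner opposite C is at (54.10, 42.10). Since A1 is tangent to EZ there, LZ ⟂ EZ and A1 meets FM tangentially, so LF is at right angles to FM, with radius 7.9, so the center L sits 7.9 in from both sides at L = (46.20, 34.20). Then |CL| = |L − C| = 57.48.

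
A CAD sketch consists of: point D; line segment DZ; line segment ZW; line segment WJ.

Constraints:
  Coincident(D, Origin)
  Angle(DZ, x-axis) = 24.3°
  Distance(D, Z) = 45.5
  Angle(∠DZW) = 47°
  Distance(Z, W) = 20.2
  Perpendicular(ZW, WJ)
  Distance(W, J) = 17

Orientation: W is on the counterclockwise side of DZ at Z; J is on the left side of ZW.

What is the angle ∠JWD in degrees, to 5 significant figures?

18.029°

D is at the origin; DZ runs at 24.3° with length 45.5, so Z = 45.5·(cos 24.3°, sin 24.3°) = (41.469, 18.724). ∠DZW = 47.0°, so ZW runs at 24.3° + (180° − 47.0°) = 157.30° from the x-axis; with |ZW| = 20.2, W = Z + 20.2·(cos 157.30°, sin 157.30°) = (22.834, 26.519). The perpendicularity gives WJ at right angles to ZW; with |WJ| = 17.0 on the left of ZW, J = W + 17.0·(-0.38591, -0.92254) = (16.273, 10.836). Then cos ∠JWD = WJ·WD / (|WJ||WD|), giving 18.029°.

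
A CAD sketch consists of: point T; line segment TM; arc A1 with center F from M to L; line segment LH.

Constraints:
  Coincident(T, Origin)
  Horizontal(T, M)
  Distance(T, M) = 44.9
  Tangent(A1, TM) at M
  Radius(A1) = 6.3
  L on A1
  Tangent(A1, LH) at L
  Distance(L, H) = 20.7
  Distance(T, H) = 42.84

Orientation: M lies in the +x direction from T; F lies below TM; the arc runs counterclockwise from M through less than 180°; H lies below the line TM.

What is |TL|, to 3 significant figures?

39.1

T is at the origin; TM is horizontal with |TM| = 44.9 and M on the +x side, so M = (44.9, 0.00). The tangent condition forces FM to be normal to TM, so F = M + (0, -6.3) = (44.9, -6.30). Since FL ⟂ LH (tangency), |FH| = √(6.3² + 20.7²) = 21.6 regardless of where L sits on A1. So H lies on both circle(T, 42.84) and circle(F, 21.6); the below-TM intersection is H = (34.6, -25.3). L is the foot of the tangent from H: L = (38.7, -5.03).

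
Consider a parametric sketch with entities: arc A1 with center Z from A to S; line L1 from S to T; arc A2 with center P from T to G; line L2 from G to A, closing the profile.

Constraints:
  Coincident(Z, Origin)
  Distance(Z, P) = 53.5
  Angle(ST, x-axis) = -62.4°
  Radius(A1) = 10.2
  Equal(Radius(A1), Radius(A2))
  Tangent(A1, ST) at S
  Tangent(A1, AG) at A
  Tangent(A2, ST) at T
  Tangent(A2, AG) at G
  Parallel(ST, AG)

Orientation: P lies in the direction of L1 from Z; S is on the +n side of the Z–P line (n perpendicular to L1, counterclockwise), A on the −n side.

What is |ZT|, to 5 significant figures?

54.464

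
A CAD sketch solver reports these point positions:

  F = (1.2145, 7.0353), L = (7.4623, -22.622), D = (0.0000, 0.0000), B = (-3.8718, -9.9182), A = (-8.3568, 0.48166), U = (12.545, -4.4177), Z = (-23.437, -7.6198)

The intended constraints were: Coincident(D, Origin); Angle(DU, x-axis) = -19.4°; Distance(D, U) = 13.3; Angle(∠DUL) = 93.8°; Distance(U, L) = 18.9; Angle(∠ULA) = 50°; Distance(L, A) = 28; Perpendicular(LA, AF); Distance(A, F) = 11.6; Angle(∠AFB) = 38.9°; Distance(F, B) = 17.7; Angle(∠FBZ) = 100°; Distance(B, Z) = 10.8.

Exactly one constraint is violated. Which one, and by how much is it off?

Distance(B, Z) = 10.8 — off by 8.90.

D = (0.00, 0.00) ✓; DU at -19.40° ✓; |DU| = 13.30 ✓; ∠DUL = 93.80° ✓; |UL| = 18.90 ✓; ∠ULA = 50.00° ✓; |LA| = 28.00 ✓; ∠(LA, AF) = 90.00° ✓; |AF| = 11.60 ✓; ∠AFB = 38.90° ✓; |FB| = 17.70 ✓; ∠FBZ = 100.0° ✓; |BZ| = 19.70 ✗.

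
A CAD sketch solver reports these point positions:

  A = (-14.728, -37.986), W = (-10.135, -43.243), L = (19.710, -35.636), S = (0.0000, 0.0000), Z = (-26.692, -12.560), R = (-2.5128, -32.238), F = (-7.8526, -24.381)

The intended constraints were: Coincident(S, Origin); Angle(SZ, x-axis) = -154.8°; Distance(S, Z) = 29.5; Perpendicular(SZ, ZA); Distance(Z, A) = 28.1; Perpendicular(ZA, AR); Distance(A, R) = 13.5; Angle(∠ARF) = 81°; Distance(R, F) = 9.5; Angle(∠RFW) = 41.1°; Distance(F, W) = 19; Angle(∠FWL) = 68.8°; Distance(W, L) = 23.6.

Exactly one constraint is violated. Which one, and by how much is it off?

Distance(W, L) = 23.6 — off by 7.20.

S = (0.00, 0.00) ✓; SZ at -154.8° ✓; |SZ| = 29.50 ✓; ∠(SZ, ZA) = 90.00° ✓; |ZA| = 28.10 ✓; ∠(ZA, AR) = 90.00° ✓; |AR| = 13.50 ✓; ∠ARF = 81.00° ✓; |RF| = 9.500 ✓; ∠RFW = 41.10° ✓; |FW| = 19.00 ✓; ∠FWL = 68.80° ✓; |WL| = 30.80 ✗.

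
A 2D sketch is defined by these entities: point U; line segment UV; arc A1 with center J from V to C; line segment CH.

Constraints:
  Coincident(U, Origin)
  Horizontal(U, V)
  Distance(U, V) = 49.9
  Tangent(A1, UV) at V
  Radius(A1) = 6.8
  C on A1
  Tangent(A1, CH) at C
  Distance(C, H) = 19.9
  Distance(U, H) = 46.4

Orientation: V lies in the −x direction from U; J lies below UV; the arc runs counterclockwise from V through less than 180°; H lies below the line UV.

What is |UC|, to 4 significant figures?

55.62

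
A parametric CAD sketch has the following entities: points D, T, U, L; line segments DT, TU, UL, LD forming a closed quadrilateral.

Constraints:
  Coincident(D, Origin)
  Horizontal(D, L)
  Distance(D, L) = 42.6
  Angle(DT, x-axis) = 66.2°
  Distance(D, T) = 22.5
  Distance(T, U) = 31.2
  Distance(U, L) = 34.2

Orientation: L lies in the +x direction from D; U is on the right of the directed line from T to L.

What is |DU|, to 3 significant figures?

14.6

Checks: |TU| = 31.20 ✓; |UL| = 34.20 ✓.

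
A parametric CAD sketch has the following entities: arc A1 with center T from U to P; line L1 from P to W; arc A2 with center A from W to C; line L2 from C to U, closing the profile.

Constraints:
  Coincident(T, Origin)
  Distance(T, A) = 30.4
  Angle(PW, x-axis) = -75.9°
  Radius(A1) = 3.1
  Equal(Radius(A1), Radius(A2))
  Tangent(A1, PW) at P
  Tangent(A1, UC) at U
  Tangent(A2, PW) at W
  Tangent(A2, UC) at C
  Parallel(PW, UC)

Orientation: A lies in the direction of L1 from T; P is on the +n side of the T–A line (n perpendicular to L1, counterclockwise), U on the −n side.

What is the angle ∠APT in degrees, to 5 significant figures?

84.177°

The slot axis is L1's direction at -75.9°, so u = (cos -75.9°, sin -75.9°) = (0.24362, -0.96987) and n = (−sin -75.9°, cos -75.9°) = (0.96987, 0.24362). T is at the origin and A lies 30.4 along u from T, so A = 30.4·u = (7.4059, -29.484). Tangency of A1 to both parallel lines with radius 3.1 puts P and U at T ± 3.1·n: P = (3.0066, 0.75521), U = (-3.0066, -0.75521). Then cos ∠APT = PA·PT / (|PA||PT|), giving 84.177°.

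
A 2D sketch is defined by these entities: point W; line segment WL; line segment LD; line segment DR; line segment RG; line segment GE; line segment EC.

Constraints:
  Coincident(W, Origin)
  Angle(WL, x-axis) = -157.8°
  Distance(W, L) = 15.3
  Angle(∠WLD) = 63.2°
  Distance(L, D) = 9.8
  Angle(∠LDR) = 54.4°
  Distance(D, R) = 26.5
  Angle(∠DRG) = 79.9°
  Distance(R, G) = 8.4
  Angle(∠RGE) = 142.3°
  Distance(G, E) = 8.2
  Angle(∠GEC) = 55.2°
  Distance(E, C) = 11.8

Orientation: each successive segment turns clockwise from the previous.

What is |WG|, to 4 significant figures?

18.49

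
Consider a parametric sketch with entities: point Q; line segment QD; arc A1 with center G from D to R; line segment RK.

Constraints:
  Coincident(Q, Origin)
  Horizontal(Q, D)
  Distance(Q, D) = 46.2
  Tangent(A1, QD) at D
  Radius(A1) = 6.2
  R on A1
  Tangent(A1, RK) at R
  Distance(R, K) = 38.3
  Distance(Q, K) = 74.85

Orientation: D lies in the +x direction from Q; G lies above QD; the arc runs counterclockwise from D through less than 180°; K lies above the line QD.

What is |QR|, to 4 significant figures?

52.38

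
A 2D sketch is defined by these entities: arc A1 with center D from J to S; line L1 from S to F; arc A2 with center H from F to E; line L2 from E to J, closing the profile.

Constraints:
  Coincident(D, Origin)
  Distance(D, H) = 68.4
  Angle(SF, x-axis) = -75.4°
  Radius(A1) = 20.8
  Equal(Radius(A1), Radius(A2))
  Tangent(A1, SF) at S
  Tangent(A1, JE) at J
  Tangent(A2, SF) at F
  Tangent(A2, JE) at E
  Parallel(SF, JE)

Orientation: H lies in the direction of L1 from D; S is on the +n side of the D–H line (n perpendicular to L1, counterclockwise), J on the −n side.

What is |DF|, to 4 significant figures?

71.49

The slot axis is L1's direction at -75.4°, so u = (cos -75.4°, sin -75.4°) = (0.2521, -0.9677) and n = (−sin -75.4°, cos -75.4°) = (0.9677, 0.2521). D is at the origin and H lies 68.4 along u from D, so H = 68.4·u = (17.24, -66.19). Tangency of A1 to both parallel lines with radius 20.8 puts S and J at D ± 20.8·n: S = (20.13, 5.243), J = (-20.13, -5.243). Equal radii place F and E the same way about H: F = H + 20.8·n = (37.37, -60.95), E = H − 20.8·n = (-2.887, -71.43). Then |DF| = |F − D| = 71.49.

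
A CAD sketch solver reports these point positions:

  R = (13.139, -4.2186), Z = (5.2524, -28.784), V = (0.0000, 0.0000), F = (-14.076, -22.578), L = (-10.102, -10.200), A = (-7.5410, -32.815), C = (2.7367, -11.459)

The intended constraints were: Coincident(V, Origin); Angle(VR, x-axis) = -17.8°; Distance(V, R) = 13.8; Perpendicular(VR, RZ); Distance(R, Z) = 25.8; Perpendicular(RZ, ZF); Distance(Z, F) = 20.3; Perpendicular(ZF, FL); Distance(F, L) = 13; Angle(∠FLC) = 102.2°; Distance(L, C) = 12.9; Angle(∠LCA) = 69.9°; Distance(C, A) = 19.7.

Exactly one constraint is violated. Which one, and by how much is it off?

Distance(C, A) = 19.7 — off by 4.00.

V = (0.00, 0.00) ✓; VR at -17.80° ✓; |VR| = 13.80 ✓; ∠(VR, RZ) = 90.00° ✓; |RZ| = 25.80 ✓; ∠(RZ, ZF) = 90.00° ✓; |ZF| = 20.30 ✓; ∠(ZF, FL) = 90.00° ✓; |FL| = 13.00 ✓; ∠FLC = 102.2° ✓; |LC| = 12.90 ✓; ∠LCA = 69.90° ✓; |CA| = 23.70 ✗.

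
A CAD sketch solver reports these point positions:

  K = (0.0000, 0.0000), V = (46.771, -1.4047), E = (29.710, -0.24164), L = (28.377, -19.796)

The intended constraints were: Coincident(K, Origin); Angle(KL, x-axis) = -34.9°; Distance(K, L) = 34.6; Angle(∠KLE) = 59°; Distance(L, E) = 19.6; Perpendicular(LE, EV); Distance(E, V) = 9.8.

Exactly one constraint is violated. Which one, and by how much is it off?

Distance(E, V) = 9.8 — off by 7.30.

K = (0.00, 0.00) ✓; KL at -34.90° ✓; |KL| = 34.60 ✓; ∠KLE = 59.00° ✓; |LE| = 19.60 ✓; ∠(LE, EV) = 90.00° ✓; |EV| = 17.10 ✗.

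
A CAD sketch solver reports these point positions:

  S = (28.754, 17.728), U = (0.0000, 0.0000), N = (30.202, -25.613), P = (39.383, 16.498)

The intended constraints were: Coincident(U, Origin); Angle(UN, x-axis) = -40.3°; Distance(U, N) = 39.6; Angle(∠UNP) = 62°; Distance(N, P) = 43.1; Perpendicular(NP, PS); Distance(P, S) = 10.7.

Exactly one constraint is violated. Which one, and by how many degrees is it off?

Perpendicular(NP, PS) — off by 5.70°.

U = (0.00, 0.00) ✓; UN at -40.30° ✓; |UN| = 39.60 ✓; ∠UNP = 62.00° ✓; |NP| = 43.10 ✓; ∠(NP, PS) = 95.70° ✗; |PS| = 10.70 ✓.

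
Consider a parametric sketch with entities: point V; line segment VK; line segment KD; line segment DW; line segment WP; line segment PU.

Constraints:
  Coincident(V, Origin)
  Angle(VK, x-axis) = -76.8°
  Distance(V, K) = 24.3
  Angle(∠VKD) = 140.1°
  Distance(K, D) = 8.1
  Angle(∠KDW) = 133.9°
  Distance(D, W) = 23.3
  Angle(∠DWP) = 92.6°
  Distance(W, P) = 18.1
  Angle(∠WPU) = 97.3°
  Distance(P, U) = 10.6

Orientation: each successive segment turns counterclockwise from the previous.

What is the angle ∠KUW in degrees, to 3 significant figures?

79.7°

∠DWP = 92.6° gives WP at 96.6° from the x-axis; with |WP| = 18.1, P = (32.9, -6.82). ∠WPU = 97.3° gives PU at 179° from the x-axis; with |PU| = 10.6, U = (22.3, -6.69). Then cos ∠KUW = UK·UW / (|UK||UW|), giving 79.7°.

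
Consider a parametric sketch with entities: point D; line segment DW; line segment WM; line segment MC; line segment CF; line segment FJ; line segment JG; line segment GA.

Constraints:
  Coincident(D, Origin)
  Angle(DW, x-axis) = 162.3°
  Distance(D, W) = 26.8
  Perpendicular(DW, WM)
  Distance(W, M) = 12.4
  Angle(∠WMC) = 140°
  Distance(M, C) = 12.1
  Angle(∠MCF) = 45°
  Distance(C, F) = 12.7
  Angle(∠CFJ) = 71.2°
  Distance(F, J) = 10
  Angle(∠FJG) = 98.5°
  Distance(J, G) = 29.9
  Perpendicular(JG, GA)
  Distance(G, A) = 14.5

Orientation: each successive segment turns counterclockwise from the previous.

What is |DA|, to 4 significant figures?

41.18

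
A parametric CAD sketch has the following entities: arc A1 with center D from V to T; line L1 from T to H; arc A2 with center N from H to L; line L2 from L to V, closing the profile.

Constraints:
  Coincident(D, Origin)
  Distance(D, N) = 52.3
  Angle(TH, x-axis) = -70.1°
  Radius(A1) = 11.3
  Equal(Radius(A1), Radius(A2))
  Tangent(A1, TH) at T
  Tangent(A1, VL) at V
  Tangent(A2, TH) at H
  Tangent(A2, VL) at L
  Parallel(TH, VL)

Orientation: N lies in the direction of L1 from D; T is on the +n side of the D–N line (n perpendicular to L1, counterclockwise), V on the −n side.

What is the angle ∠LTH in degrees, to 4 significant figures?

23.37°

The slot axis is L1's direction at -70.1°, so u = (cos -70.1°, sin -70.1°) = (0.3404, -0.9403) and n = (−sin -70.1°, cos -70.1°) = (0.9403, 0.3404). D is at the origin and N lies 52.3 along u from D, so N = 52.3·u = (17.80, -49.18). Tangency of A1 to both parallel lines with radius 11.3 puts T and V at D ± 11.3·n: T = (10.63, 3.846), V = (-10.63, -3.846). Equal radii place H and L the same way about N: H = N + 11.3·n = (28.43, -45.33), L = N − 11.3·n = (7.177, -53.02). Then cos ∠LTH = TL·TH / (|TL||TH|), giving 23.37°.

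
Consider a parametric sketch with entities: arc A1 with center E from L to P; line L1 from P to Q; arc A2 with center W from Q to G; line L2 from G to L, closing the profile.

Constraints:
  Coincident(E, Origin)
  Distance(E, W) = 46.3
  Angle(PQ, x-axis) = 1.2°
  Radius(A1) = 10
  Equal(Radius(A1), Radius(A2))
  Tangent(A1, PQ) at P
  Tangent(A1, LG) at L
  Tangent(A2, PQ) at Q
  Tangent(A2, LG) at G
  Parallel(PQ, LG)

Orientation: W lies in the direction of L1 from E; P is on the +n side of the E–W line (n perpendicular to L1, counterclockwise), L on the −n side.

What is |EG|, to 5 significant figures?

47.368

The slot axis is L1's direction at 1.2°, so u = (cos 1.2°, sin 1.2°) = (0.99978, 0.020942) and n = (−sin 1.2°, cos 1.2°) = (-0.020942, 0.99978). E is at the origin and W lies 46.3 along u from E, so W = 46.3·u = (46.290, 0.96963). Tangency of A1 to both parallel lines with radius 10.0 puts P and L at E ± 10.0·n: P = (-0.20942, 9.9978), L = (0.20942, -9.9978). Equal radii place Q and G the same way about W: Q = W + 10.0·n = (46.080, 10.967), G = W − 10.0·n = (46.499, -9.0282). Then |EG| = |G − E| = 47.368.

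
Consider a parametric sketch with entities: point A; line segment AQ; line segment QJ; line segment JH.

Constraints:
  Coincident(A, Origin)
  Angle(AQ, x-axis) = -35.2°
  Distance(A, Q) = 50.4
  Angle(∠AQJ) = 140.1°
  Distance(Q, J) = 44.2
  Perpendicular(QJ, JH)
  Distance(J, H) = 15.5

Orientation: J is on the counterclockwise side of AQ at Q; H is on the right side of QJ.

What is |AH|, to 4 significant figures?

95.68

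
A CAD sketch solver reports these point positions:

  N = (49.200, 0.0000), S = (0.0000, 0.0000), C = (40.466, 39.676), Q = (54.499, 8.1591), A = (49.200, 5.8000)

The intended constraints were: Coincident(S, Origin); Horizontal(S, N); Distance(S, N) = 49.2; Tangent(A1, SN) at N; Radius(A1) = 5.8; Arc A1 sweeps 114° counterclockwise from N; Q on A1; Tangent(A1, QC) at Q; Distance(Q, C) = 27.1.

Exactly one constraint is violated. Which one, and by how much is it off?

Distance(Q, C) = 27.1 — off by 7.40.

S = (0.00, 0.00) ✓; S.y = 0.00, N.y = 0.00 ✓; |SN| = 49.20 ✓; ∠(AN, NS) = 90.00° ✓; |AN| = 5.800 ✓; bearing(A→Q) − bearing(A→N) = 114.0° ✓; |AQ| = 5.800 ✓; ∠(AQ, QC) = 90.00° ✓; |QC| = 34.50 ✗.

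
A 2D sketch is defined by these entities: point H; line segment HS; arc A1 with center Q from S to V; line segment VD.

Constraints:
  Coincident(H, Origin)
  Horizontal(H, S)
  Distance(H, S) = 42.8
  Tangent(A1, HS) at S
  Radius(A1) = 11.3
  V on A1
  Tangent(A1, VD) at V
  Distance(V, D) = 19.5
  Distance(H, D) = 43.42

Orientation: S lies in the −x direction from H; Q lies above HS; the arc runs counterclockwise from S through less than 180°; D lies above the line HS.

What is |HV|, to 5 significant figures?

33.361

H is at the origin; HS is horizontal with |HS| = 42.8 and S on the −x side, so S = (-42.800, 0.0000). Since A1 is tangent to HS there, QS ⟂ HS, so Q = S + (0, 11.3) = (-42.800, 11.300). Since QV ⟂ VD (tangency), |QD| = √(11.3² + 19.5²) = 22.538 regardless of where V sits on A1. So D lies on both circle(H, 43.42) and circle(Q, 22.538); the above-HS intersection is D = (-30.939, 30.464). V is the foot of the tangent from D: V = (-31.505, 10.972).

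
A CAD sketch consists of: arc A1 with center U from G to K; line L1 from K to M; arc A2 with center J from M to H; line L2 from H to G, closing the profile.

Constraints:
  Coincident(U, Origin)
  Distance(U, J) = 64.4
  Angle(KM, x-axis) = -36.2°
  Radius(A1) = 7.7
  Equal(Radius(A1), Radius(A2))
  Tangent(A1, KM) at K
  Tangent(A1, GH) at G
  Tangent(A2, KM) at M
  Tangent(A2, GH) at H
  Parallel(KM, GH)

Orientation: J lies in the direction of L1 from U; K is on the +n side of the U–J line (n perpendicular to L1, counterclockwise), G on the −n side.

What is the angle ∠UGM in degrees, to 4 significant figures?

76.55°

The slot axis is L1's direction at -36.2°, so u = (cos -36.2°, sin -36.2°) = (0.8070, -0.5906) and n = (−sin -36.2°, cos -36.2°) = (0.5906, 0.8070). U is at the origin and J lies 64.4 along u from U, so J = 64.4·u = (51.97, -38.04). Tangency of A1 to both parallel lines with radius 7.7 puts K and G at U ± 7.7·n: K = (4.548, 6.214), G = (-4.548, -6.214). Equal radii place M and H the same way about J: M = J + 7.7·n = (56.52, -31.82), H = J − 7.7·n = (47.42, -44.25). Then cos ∠UGM = GU·GM / (|GU||GM|), giving 76.55°.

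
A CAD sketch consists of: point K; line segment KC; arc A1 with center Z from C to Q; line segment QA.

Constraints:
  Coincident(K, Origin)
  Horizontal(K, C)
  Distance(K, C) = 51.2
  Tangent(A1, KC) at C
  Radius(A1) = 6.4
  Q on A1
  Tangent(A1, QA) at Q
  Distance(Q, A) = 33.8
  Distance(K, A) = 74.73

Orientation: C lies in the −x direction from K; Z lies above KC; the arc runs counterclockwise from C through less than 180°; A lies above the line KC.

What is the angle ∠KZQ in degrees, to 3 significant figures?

40.0°

Checks: ∠(ZC, CK) = 90.00° ✓; |ZC| = 6.400 ✓; |ZQ| = 6.400 ✓; ∠(ZQ, QA) = 90.00° ✓; |QA| = 33.80 ✓; |KA| = 74.73 ✓.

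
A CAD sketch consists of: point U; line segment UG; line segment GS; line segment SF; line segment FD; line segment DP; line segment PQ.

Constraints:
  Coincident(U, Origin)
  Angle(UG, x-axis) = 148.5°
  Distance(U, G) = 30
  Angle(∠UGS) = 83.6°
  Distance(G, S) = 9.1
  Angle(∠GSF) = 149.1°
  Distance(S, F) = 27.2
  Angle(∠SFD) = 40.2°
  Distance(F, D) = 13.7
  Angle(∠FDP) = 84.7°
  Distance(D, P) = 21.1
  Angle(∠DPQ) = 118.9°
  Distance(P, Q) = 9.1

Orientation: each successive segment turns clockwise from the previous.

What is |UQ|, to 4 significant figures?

45.20

U is at the origin; UG runs at 148.5° with length 30.0, so G = (-25.58, 15.67). ∠UGS = 83.6° gives GS at 52.10° from the x-axis; with |GS| = 9.1, S = (-19.99, 22.86). ∠GSF = 149.1° gives SF at 21.20° from the x-axis; with |SF| = 27.2, F = (5.370, 32.69). ∠SFD = 40.2° gives FD at -118.6° from the x-axis; with |FD| = 13.7, D = (-1.188, 20.66). ∠FDP = 84.7° gives DP at 146.1° from the x-axis; with |DP| = 21.1, P = (-18.70, 32.43). ∠DPQ = 118.9° gives PQ at 85.00° from the x-axis; with |PQ| = 9.1, Q = (-17.91, 41.50). Then |UQ| = |Q − U| = 45.20.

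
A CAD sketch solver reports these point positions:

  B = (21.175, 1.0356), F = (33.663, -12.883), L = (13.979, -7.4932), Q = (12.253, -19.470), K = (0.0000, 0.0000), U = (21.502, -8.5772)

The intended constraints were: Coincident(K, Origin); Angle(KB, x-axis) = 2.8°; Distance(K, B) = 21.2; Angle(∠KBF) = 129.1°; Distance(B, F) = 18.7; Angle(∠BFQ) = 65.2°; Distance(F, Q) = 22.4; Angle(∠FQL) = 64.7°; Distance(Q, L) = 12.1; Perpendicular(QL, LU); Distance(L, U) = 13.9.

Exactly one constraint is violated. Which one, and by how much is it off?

Distance(L, U) = 13.9 — off by 6.30.

K = (0.00, 0.00) ✓; KB at 2.800° ✓; |KB| = 21.20 ✓; ∠KBF = 129.1° ✓; |BF| = 18.70 ✓; ∠BFQ = 65.20° ✓; |FQ| = 22.40 ✓; ∠FQL = 64.70° ✓; |QL| = 12.10 ✓; ∠(QL, LU) = 90.00° ✓; |LU| = 7.601 ✗.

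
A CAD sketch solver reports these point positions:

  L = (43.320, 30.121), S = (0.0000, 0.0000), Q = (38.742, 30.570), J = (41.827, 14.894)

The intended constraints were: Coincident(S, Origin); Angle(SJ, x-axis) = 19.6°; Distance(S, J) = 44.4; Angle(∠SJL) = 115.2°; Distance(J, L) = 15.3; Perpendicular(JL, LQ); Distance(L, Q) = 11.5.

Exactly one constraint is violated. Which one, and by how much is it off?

Distance(L, Q) = 11.5 — off by 6.90.

S = (0.00, 0.00) ✓; SJ at 19.60° ✓; |SJ| = 44.40 ✓; ∠SJL = 115.2° ✓; |JL| = 15.30 ✓; ∠(JL, LQ) = 90.00° ✓; |LQ| = 4.600 ✗.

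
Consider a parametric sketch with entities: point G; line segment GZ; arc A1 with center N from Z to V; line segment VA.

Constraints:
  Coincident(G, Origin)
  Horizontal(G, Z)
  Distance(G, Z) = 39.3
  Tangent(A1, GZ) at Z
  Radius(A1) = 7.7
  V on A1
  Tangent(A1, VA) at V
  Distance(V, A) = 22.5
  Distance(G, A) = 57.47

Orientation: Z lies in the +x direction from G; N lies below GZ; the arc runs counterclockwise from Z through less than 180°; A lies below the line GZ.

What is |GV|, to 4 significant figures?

36.23

Checks: ∠(NZ, ZG) = 90.00° ✓; |NZ| = 7.700 ✓; |NV| = 7.700 ✓; ∠(NV, VA) = 90.00° ✓; |VA| = 22.50 ✓; |GA| = 57.47 ✓.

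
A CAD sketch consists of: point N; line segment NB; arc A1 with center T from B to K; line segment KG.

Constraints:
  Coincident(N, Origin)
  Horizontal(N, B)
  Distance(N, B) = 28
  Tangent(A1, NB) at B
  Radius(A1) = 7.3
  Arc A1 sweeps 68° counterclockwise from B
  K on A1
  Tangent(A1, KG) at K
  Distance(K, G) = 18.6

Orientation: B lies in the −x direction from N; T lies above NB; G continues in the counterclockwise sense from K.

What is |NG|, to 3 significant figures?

26.1

On A1, B sits at bearing -90° from T; a 68° counterclockwise sweep puts K at bearing -22°, so K = T + 7.3·(cos -22°, sin -22°) = (-21.2, 4.57). Tangency of A1 to KG means the radius TK is perpendicular to KG, so KG runs along (−sin -22°, cos -22°); with |KG| = 18.6, G = (-14.3, 21.8). Then |NG| = |G − N| = 26.1.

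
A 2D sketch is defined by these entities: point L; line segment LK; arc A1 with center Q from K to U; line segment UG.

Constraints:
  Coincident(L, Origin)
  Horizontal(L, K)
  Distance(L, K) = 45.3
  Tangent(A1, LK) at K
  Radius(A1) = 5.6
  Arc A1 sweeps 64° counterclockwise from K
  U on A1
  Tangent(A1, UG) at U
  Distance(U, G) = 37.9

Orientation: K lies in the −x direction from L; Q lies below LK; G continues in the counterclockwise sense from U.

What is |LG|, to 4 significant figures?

76.59

L is at the origin; LK is horizontal with |LK| = 45.3 and K on the −x side, so K = (-45.30, 0.000). A1 meets LK tangentially, so QK is at right angles to LK, so Q = K + (0, -5.6) = (-45.30, -5.600). On A1, K sits at bearing 90° from Q; a 64° counterclockwise sweep puts U at bearing 154°, so U = Q + 5.6·(cos 154°, sin 154°) = (-50.33, -3.145). The tangent condition forces QU to be normal to UG, so UG runs along (−sin 154°, cos 154°); with |UG| = 37.9, G = (-66.95, -37.21). Then |LG| = |G − L| = 76.59.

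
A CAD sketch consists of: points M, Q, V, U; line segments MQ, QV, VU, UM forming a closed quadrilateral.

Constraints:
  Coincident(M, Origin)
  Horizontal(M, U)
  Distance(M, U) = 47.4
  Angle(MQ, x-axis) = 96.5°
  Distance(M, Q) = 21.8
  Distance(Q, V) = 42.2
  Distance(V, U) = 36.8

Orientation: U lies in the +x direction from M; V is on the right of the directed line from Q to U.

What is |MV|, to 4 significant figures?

22.39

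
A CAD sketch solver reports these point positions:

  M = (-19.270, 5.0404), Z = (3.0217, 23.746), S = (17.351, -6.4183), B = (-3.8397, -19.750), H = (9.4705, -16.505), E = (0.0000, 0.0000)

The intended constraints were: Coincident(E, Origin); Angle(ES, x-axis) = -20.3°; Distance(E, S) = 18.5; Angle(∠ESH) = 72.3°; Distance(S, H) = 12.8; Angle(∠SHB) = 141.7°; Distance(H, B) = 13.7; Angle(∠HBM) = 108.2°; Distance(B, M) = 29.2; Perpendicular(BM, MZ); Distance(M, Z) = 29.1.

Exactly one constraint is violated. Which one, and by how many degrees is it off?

Perpendicular(BM, MZ) — off by 8.10°.

E = (0.00, 0.00) ✓; ES at -20.30° ✓; |ES| = 18.50 ✓; ∠ESH = 72.30° ✓; |SH| = 12.80 ✓; ∠SHB = 141.7° ✓; |HB| = 13.70 ✓; ∠HBM = 108.2° ✓; |BM| = 29.20 ✓; ∠(BM, MZ) = 81.90° ✗; |MZ| = 29.10 ✓.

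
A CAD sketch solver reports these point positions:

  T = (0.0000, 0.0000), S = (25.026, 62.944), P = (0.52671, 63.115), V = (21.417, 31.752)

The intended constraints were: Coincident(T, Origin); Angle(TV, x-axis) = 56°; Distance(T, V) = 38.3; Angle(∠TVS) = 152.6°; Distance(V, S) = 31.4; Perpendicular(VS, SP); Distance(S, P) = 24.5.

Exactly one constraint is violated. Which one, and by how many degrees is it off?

Perpendicular(VS, SP) — off by 6.20°.

T = (0.00, 0.00) ✓; TV at 56.00° ✓; |TV| = 38.30 ✓; ∠TVS = 152.6° ✓; |VS| = 31.40 ✓; ∠(VS, SP) = 96.20° ✗; |SP| = 24.50 ✓.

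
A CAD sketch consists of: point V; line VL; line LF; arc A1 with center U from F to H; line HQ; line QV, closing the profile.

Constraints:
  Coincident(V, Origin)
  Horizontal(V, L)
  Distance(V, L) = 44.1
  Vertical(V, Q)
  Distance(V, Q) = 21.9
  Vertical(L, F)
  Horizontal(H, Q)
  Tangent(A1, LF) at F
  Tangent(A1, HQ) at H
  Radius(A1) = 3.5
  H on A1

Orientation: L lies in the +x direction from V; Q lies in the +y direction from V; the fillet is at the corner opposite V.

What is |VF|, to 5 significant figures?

47.785

The virtual corner opposite V is at (44.100, 21.900). Since A1 is tangent to LF there, UF ⟂ LF and tangency of A1 to HQ means the radius UH is perpendicular to HQ, with radius 3.5, so the center U sits 3.5 in from both sides at U = (40.600, 18.400). That places the tangent points at F = (44.100, 18.400) on LF and H = (40.600, 21.900) on HQ. Then |VF| = |F − V| = 47.785.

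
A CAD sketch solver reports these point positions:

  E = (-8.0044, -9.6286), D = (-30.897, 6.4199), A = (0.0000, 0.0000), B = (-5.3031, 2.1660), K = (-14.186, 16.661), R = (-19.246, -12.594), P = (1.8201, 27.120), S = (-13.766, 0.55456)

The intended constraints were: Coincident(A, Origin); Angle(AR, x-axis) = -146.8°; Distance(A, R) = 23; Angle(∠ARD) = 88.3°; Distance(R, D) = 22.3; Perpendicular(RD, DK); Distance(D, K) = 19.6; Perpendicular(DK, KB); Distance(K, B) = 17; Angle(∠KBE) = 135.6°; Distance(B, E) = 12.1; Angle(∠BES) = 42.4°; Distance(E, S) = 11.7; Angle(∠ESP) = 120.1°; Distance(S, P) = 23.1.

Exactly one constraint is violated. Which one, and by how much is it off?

Distance(S, P) = 23.1 — off by 7.70.

A = (0.00, 0.00) ✓; AR at -146.8° ✓; |AR| = 23.00 ✓; ∠ARD = 88.30° ✓; |RD| = 22.30 ✓; ∠(RD, DK) = 90.00° ✓; |DK| = 19.60 ✓; ∠(DK, KB) = 90.00° ✓; |KB| = 17.00 ✓; ∠KBE = 135.6° ✓; |BE| = 12.10 ✓; ∠BES = 42.40° ✓; |ES| = 11.70 ✓; ∠ESP = 120.1° ✓; |SP| = 30.80 ✗.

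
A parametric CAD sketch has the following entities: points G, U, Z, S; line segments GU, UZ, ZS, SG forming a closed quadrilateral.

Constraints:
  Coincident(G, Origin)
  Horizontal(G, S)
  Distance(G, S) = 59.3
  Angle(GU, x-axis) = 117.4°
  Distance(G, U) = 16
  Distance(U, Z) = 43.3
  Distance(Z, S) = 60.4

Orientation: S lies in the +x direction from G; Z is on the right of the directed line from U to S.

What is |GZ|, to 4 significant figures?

27.71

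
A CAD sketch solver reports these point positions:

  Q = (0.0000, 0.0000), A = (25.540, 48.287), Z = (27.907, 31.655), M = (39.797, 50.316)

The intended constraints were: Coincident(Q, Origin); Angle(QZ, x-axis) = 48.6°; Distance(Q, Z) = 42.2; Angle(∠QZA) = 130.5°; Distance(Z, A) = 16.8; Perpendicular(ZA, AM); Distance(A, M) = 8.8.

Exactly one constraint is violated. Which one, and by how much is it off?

Distance(A, M) = 8.8 — off by 5.60.

Q = (0.00, 0.00) ✓; QZ at 48.60° ✓; |QZ| = 42.20 ✓; ∠QZA = 130.5° ✓; |ZA| = 16.80 ✓; ∠(ZA, AM) = 90.00° ✓; |AM| = 14.40 ✗.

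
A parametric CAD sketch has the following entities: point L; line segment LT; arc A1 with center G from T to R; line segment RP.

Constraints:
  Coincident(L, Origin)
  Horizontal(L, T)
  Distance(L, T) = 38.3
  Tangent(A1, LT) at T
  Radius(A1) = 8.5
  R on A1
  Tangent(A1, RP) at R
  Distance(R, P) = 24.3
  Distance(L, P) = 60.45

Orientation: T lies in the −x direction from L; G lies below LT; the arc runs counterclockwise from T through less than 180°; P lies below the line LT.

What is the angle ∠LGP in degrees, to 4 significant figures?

136.0°

Checks: |GT| = 8.500 ✓; |GR| = 8.500 ✓; ∠(GR, RP) = 90.00° ✓; |RP| = 24.30 ✓; |LP| = 60.45 ✓.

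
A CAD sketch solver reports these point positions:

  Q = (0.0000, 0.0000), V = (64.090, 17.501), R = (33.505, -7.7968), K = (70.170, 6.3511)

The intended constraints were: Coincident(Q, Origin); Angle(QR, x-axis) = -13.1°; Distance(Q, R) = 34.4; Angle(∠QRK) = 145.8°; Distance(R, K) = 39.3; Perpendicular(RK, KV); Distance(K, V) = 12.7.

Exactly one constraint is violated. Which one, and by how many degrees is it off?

Perpendicular(RK, KV) — off by 7.50°.

Q = (0.00, 0.00) ✓; QR at -13.10° ✓; |QR| = 34.40 ✓; ∠QRK = 145.8° ✓; |RK| = 39.30 ✓; ∠(RK, KV) = 97.50° ✗; |KV| = 12.70 ✓.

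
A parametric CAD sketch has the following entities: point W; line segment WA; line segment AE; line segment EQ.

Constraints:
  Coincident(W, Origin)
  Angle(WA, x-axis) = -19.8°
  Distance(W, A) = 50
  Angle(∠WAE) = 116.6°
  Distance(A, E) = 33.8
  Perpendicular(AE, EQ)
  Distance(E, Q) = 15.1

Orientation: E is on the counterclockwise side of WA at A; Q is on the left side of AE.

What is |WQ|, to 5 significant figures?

63.511

∠WAE = 116.6°, so AE runs at -19.8° + (180° − 116.6°) = 43.600° from the x-axis; with |AE| = 33.8, E = A + 33.8·(cos 43.600°, sin 43.600°) = (71.521, 6.3722). The perpendicularity gives EQ at right angles to AE; with |EQ| = 15.1 on the left of AE, Q = E + 15.1·(-0.68962, 0.72417) = (61.108, 17.307). Then |WQ| = |Q − W| = 63.511.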